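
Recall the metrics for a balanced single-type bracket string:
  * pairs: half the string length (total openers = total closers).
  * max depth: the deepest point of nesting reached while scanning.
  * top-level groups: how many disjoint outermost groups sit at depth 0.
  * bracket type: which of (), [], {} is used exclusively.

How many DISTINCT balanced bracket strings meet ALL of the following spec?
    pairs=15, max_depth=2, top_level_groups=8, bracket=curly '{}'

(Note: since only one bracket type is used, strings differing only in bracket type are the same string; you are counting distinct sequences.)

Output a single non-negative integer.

Spec: pairs=15 depth=2 groups=8
Count(depth <= 2) = 3432
Count(depth <= 1) = 0
Count(depth == 2) = 3432 - 0 = 3432

Answer: 3432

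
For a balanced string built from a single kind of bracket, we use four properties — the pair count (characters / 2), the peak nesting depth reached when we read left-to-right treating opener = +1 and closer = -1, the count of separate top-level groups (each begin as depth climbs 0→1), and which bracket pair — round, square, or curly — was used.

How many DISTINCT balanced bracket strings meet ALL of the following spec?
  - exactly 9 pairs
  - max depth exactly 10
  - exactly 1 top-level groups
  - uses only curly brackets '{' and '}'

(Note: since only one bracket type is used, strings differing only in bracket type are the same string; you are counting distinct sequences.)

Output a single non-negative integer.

Answer: 0

Derivation:
Spec: pairs=9 depth=10 groups=1
Count(depth <= 10) = 1430
Count(depth <= 9) = 1430
Count(depth == 10) = 1430 - 1430 = 0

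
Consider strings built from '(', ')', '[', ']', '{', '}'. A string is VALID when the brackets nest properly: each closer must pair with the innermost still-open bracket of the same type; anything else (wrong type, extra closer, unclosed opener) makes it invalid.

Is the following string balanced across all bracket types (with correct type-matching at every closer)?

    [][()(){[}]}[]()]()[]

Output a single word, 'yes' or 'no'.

pos 0: push '['; stack = [
pos 1: ']' matches '['; pop; stack = (empty)
pos 2: push '['; stack = [
pos 3: push '('; stack = [(
pos 4: ')' matches '('; pop; stack = [
pos 5: push '('; stack = [(
pos 6: ')' matches '('; pop; stack = [
pos 7: push '{'; stack = [{
pos 8: push '['; stack = [{[
pos 9: saw closer '}' but top of stack is '[' (expected ']') → INVALID
Verdict: type mismatch at position 9: '}' closes '[' → no

Answer: no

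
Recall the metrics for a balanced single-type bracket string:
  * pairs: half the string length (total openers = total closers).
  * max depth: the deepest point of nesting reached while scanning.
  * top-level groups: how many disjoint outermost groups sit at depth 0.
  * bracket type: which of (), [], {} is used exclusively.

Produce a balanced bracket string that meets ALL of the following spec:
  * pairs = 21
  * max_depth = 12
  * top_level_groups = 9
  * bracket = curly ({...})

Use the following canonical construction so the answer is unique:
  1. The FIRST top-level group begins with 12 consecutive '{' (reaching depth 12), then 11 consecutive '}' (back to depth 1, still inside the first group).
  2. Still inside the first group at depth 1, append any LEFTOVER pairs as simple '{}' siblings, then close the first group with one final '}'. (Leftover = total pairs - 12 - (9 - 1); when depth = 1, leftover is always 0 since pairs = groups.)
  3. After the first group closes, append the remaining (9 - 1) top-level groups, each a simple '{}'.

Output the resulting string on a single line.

Spec: pairs=21 depth=12 groups=9
Leftover pairs = 21 - 12 - (9-1) = 1
First group: deep chain of depth 12 + 1 sibling pairs
Remaining 8 groups: simple '{}' each

Answer: {{{{{{{{{{{{}}}}}}}}}}}{}}{}{}{}{}{}{}{}{}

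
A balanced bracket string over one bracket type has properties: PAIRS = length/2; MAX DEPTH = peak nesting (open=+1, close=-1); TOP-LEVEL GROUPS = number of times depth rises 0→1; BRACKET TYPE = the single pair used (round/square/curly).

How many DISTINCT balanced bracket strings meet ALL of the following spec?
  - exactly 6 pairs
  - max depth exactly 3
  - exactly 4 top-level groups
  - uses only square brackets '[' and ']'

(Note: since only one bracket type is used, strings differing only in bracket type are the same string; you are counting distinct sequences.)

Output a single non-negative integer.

Answer: 4

Derivation:
Spec: pairs=6 depth=3 groups=4
Count(depth <= 3) = 14
Count(depth <= 2) = 10
Count(depth == 3) = 14 - 10 = 4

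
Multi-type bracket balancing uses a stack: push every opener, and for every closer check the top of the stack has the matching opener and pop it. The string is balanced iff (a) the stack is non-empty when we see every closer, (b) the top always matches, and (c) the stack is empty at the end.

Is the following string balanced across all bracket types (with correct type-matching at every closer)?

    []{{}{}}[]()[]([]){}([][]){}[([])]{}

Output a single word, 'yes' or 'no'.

Answer: yes

Derivation:
pos 0: push '['; stack = [
pos 1: ']' matches '['; pop; stack = (empty)
pos 2: push '{'; stack = {
pos 3: push '{'; stack = {{
pos 4: '}' matches '{'; pop; stack = {
pos 5: push '{'; stack = {{
pos 6: '}' matches '{'; pop; stack = {
pos 7: '}' matches '{'; pop; stack = (empty)
pos 8: push '['; stack = [
pos 9: ']' matches '['; pop; stack = (empty)
pos 10: push '('; stack = (
pos 11: ')' matches '('; pop; stack = (empty)
pos 12: push '['; stack = [
pos 13: ']' matches '['; pop; stack = (empty)
pos 14: push '('; stack = (
pos 15: push '['; stack = ([
pos 16: ']' matches '['; pop; stack = (
pos 17: ')' matches '('; pop; stack = (empty)
pos 18: push '{'; stack = {
pos 19: '}' matches '{'; pop; stack = (empty)
pos 20: push '('; stack = (
pos 21: push '['; stack = ([
pos 22: ']' matches '['; pop; stack = (
pos 23: push '['; stack = ([
pos 24: ']' matches '['; pop; stack = (
pos 25: ')' matches '('; pop; stack = (empty)
pos 26: push '{'; stack = {
pos 27: '}' matches '{'; pop; stack = (empty)
pos 28: push '['; stack = [
pos 29: push '('; stack = [(
pos 30: push '['; stack = [([
pos 31: ']' matches '['; pop; stack = [(
pos 32: ')' matches '('; pop; stack = [
pos 33: ']' matches '['; pop; stack = (empty)
pos 34: push '{'; stack = {
pos 35: '}' matches '{'; pop; stack = (empty)
end: stack empty → VALID
Verdict: properly nested → yes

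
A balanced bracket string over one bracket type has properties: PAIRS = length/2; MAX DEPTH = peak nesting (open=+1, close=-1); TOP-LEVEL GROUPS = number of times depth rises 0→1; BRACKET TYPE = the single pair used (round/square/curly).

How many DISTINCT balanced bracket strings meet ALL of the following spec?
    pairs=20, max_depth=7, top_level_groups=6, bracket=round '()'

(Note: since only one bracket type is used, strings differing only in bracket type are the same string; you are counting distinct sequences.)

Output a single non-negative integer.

Spec: pairs=20 depth=7 groups=6
Count(depth <= 7) = 231877287
Count(depth <= 6) = 206963286
Count(depth == 7) = 231877287 - 206963286 = 24914001

Answer: 24914001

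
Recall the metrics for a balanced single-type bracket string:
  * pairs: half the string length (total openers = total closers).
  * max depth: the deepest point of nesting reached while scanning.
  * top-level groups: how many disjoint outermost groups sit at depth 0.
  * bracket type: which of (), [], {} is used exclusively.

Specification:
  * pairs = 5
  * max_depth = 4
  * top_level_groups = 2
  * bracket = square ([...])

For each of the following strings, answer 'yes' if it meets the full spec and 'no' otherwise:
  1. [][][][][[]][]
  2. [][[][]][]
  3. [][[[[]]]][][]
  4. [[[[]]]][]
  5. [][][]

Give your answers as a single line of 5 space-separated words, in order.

String 1 '[][][][][[]][]': depth seq [1 0 1 0 1 0 1 0 1 2 1 0 1 0]
  -> pairs=7 depth=2 groups=6 -> no
String 2 '[][[][]][]': depth seq [1 0 1 2 1 2 1 0 1 0]
  -> pairs=5 depth=2 groups=3 -> no
String 3 '[][[[[]]]][][]': depth seq [1 0 1 2 3 4 3 2 1 0 1 0 1 0]
  -> pairs=7 depth=4 groups=4 -> no
String 4 '[[[[]]]][]': depth seq [1 2 3 4 3 2 1 0 1 0]
  -> pairs=5 depth=4 groups=2 -> yes
String 5 '[][][]': depth seq [1 0 1 0 1 0]
  -> pairs=3 depth=1 groups=3 -> no

Answer: no no no yes no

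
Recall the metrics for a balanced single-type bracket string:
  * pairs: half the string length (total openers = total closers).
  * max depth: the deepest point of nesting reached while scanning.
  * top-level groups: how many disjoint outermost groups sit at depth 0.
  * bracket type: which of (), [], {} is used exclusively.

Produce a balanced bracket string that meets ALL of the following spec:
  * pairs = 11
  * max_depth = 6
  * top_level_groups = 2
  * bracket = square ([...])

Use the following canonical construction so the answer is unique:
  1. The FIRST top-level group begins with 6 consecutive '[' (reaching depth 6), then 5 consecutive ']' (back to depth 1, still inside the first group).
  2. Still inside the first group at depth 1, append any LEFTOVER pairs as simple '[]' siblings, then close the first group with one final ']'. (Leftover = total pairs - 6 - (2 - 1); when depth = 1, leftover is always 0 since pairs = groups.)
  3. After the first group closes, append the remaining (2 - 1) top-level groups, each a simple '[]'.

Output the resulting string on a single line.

Spec: pairs=11 depth=6 groups=2
Leftover pairs = 11 - 6 - (2-1) = 4
First group: deep chain of depth 6 + 4 sibling pairs
Remaining 1 groups: simple '[]' each

Answer: [[[[[[]]]]][][][][]][]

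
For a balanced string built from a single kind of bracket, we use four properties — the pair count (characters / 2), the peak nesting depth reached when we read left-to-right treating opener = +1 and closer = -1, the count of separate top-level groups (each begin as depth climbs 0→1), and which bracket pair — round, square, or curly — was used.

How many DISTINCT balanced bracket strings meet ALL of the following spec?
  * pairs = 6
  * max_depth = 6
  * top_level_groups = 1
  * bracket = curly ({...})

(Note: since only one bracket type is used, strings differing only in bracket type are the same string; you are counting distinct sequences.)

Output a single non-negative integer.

Spec: pairs=6 depth=6 groups=1
Count(depth <= 6) = 42
Count(depth <= 5) = 41
Count(depth == 6) = 42 - 41 = 1

Answer: 1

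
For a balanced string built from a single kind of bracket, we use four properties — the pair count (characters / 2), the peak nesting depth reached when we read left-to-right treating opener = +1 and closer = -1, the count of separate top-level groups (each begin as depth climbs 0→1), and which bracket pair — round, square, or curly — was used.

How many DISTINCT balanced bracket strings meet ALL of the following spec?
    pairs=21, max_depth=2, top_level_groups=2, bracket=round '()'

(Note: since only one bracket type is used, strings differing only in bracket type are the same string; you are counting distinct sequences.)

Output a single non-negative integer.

Spec: pairs=21 depth=2 groups=2
Count(depth <= 2) = 20
Count(depth <= 1) = 0
Count(depth == 2) = 20 - 0 = 20

Answer: 20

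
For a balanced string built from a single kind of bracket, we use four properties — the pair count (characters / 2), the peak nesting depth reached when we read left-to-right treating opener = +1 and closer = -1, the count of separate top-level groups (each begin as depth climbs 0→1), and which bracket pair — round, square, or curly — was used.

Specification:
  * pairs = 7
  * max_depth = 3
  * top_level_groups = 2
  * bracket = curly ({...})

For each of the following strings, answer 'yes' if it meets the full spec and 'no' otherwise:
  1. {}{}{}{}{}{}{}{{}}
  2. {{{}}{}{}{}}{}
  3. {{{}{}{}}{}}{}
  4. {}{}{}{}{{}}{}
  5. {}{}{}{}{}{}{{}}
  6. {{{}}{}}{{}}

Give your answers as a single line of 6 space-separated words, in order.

String 1 '{}{}{}{}{}{}{}{{}}': depth seq [1 0 1 0 1 0 1 0 1 0 1 0 1 0 1 2 1 0]
  -> pairs=9 depth=2 groups=8 -> no
String 2 '{{{}}{}{}{}}{}': depth seq [1 2 3 2 1 2 1 2 1 2 1 0 1 0]
  -> pairs=7 depth=3 groups=2 -> yes
String 3 '{{{}{}{}}{}}{}': depth seq [1 2 3 2 3 2 3 2 1 2 1 0 1 0]
  -> pairs=7 depth=3 groups=2 -> yes
String 4 '{}{}{}{}{{}}{}': depth seq [1 0 1 0 1 0 1 0 1 2 1 0 1 0]
  -> pairs=7 depth=2 groups=6 -> no
String 5 '{}{}{}{}{}{}{{}}': depth seq [1 0 1 0 1 0 1 0 1 0 1 0 1 2 1 0]
  -> pairs=8 depth=2 groups=7 -> no
String 6 '{{{}}{}}{{}}': depth seq [1 2 3 2 1 2 1 0 1 2 1 0]
  -> pairs=6 depth=3 groups=2 -> no

Answer: no yes yes no no no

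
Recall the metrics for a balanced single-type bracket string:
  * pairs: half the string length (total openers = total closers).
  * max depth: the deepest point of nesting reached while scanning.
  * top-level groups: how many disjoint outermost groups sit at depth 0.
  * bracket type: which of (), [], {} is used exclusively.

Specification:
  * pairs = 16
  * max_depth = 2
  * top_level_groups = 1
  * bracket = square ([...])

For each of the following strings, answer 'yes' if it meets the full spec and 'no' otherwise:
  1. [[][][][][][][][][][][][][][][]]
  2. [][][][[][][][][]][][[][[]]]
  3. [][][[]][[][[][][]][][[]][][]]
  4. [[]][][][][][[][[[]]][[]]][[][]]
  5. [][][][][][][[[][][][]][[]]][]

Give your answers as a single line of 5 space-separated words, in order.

Answer: yes no no no no

Derivation:
String 1 '[[][][][][][][][][][][][][][][]]': depth seq [1 2 1 2 1 2 1 2 1 2 1 2 1 2 1 2 1 2 1 2 1 2 1 2 1 2 1 2 1 2 1 0]
  -> pairs=16 depth=2 groups=1 -> yes
String 2 '[][][][[][][][][]][][[][[]]]': depth seq [1 0 1 0 1 0 1 2 1 2 1 2 1 2 1 2 1 0 1 0 1 2 1 2 3 2 1 0]
  -> pairs=14 depth=3 groups=6 -> no
String 3 '[][][[]][[][[][][]][][[]][][]]': depth seq [1 0 1 0 1 2 1 0 1 2 1 2 3 2 3 2 3 2 1 2 1 2 3 2 1 2 1 2 1 0]
  -> pairs=15 depth=3 groups=4 -> no
String 4 '[[]][][][][][[][[[]]][[]]][[][]]': depth seq [1 2 1 0 1 0 1 0 1 0 1 0 1 2 1 2 3 4 3 2 1 2 3 2 1 0 1 2 1 2 1 0]
  -> pairs=16 depth=4 groups=7 -> no
String 5 '[][][][][][][[[][][][]][[]]][]': depth seq [1 0 1 0 1 0 1 0 1 0 1 0 1 2 3 2 3 2 3 2 3 2 1 2 3 2 1 0 1 0]
  -> pairs=15 depth=3 groups=8 -> no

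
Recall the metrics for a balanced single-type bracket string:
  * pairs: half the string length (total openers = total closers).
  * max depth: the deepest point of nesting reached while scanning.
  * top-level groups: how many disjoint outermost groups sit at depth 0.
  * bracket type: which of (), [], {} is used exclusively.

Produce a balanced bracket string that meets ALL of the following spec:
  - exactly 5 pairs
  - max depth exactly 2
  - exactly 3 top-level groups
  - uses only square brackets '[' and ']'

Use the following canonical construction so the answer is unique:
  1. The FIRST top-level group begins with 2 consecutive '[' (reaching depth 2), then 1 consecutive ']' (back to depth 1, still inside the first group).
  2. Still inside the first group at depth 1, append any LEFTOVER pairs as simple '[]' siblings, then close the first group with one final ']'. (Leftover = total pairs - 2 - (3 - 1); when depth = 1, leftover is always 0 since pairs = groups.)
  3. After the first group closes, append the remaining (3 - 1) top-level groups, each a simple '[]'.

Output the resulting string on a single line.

Answer: [[][]][][]

Derivation:
Spec: pairs=5 depth=2 groups=3
Leftover pairs = 5 - 2 - (3-1) = 1
First group: deep chain of depth 2 + 1 sibling pairs
Remaining 2 groups: simple '[]' each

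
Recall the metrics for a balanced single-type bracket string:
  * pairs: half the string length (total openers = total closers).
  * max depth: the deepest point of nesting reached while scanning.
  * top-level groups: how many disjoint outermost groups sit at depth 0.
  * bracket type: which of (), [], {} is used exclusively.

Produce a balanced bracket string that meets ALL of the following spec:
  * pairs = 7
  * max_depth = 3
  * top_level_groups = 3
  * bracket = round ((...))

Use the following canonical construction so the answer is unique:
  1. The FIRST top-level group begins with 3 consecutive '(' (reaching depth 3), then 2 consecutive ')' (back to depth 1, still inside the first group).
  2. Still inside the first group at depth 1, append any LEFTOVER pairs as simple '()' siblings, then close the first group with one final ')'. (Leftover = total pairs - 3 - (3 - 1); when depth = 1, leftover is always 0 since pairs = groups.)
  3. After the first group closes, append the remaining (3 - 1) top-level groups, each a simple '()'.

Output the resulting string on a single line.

Answer: ((())()())()()

Derivation:
Spec: pairs=7 depth=3 groups=3
Leftover pairs = 7 - 3 - (3-1) = 2
First group: deep chain of depth 3 + 2 sibling pairs
Remaining 2 groups: simple '()' each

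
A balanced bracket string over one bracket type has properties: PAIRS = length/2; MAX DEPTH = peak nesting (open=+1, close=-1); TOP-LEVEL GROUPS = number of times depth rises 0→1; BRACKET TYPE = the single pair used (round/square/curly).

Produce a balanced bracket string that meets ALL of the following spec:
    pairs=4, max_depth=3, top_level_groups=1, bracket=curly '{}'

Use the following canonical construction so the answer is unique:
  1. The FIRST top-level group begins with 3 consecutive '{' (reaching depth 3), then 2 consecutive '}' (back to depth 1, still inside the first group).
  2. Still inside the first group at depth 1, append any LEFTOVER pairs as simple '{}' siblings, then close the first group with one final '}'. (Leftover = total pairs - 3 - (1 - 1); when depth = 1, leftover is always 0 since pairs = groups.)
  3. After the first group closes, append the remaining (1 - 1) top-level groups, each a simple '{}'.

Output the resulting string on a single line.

Answer: {{{}}{}}

Derivation:
Spec: pairs=4 depth=3 groups=1
Leftover pairs = 4 - 3 - (1-1) = 1
First group: deep chain of depth 3 + 1 sibling pairs
Remaining 0 groups: simple '{}' each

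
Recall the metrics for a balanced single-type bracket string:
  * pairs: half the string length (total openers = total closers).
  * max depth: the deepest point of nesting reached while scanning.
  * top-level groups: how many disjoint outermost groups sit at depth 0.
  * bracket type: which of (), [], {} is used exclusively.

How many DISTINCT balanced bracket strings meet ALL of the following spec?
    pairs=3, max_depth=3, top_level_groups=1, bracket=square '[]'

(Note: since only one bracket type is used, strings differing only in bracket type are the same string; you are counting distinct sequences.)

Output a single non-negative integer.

Answer: 1

Derivation:
Spec: pairs=3 depth=3 groups=1
Count(depth <= 3) = 2
Count(depth <= 2) = 1
Count(depth == 3) = 2 - 1 = 1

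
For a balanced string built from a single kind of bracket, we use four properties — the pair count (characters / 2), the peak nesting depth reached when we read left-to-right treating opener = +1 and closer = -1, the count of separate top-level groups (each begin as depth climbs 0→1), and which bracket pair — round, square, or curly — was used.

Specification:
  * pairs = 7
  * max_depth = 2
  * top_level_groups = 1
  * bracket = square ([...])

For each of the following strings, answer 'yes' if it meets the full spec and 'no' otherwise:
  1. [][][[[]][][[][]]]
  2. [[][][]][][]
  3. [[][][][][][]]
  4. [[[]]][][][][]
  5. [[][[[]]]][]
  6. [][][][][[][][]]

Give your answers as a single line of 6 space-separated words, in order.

String 1 '[][][[[]][][[][]]]': depth seq [1 0 1 0 1 2 3 2 1 2 1 2 3 2 3 2 1 0]
  -> pairs=9 depth=3 groups=3 -> no
String 2 '[[][][]][][]': depth seq [1 2 1 2 1 2 1 0 1 0 1 0]
  -> pairs=6 depth=2 groups=3 -> no
String 3 '[[][][][][][]]': depth seq [1 2 1 2 1 2 1 2 1 2 1 2 1 0]
  -> pairs=7 depth=2 groups=1 -> yes
String 4 '[[[]]][][][][]': depth seq [1 2 3 2 1 0 1 0 1 0 1 0 1 0]
  -> pairs=7 depth=3 groups=5 -> no
String 5 '[[][[[]]]][]': depth seq [1 2 1 2 3 4 3 2 1 0 1 0]
  -> pairs=6 depth=4 groups=2 -> no
String 6 '[][][][][[][][]]': depth seq [1 0 1 0 1 0 1 0 1 2 1 2 1 2 1 0]
  -> pairs=8 depth=2 groups=5 -> no

Answer: no no yes no no no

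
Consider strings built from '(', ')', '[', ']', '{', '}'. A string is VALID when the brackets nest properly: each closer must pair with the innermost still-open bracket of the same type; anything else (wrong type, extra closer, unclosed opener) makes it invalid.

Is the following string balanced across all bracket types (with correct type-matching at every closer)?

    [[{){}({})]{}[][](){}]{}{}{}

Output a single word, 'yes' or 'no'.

pos 0: push '['; stack = [
pos 1: push '['; stack = [[
pos 2: push '{'; stack = [[{
pos 3: saw closer ')' but top of stack is '{' (expected '}') → INVALID
Verdict: type mismatch at position 3: ')' closes '{' → no

Answer: no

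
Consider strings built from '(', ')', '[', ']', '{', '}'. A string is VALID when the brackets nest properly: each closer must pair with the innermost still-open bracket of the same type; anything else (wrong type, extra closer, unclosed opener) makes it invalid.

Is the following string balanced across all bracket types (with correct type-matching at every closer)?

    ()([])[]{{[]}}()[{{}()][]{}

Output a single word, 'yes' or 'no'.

pos 0: push '('; stack = (
pos 1: ')' matches '('; pop; stack = (empty)
pos 2: push '('; stack = (
pos 3: push '['; stack = ([
pos 4: ']' matches '['; pop; stack = (
pos 5: ')' matches '('; pop; stack = (empty)
pos 6: push '['; stack = [
pos 7: ']' matches '['; pop; stack = (empty)
pos 8: push '{'; stack = {
pos 9: push '{'; stack = {{
pos 10: push '['; stack = {{[
pos 11: ']' matches '['; pop; stack = {{
pos 12: '}' matches '{'; pop; stack = {
pos 13: '}' matches '{'; pop; stack = (empty)
pos 14: push '('; stack = (
pos 15: ')' matches '('; pop; stack = (empty)
pos 16: push '['; stack = [
pos 17: push '{'; stack = [{
pos 18: push '{'; stack = [{{
pos 19: '}' matches '{'; pop; stack = [{
pos 20: push '('; stack = [{(
pos 21: ')' matches '('; pop; stack = [{
pos 22: saw closer ']' but top of stack is '{' (expected '}') → INVALID
Verdict: type mismatch at position 22: ']' closes '{' → no

Answer: no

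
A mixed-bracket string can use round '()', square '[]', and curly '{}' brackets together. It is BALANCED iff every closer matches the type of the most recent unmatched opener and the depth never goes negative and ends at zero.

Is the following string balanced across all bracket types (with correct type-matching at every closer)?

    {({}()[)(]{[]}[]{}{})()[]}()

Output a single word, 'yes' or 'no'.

pos 0: push '{'; stack = {
pos 1: push '('; stack = {(
pos 2: push '{'; stack = {({
pos 3: '}' matches '{'; pop; stack = {(
pos 4: push '('; stack = {((
pos 5: ')' matches '('; pop; stack = {(
pos 6: push '['; stack = {([
pos 7: saw closer ')' but top of stack is '[' (expected ']') → INVALID
Verdict: type mismatch at position 7: ')' closes '[' → no

Answer: no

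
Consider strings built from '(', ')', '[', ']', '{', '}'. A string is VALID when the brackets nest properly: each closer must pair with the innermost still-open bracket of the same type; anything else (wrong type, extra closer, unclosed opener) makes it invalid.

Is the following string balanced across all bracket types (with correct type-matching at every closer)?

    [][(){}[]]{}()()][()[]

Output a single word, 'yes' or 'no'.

pos 0: push '['; stack = [
pos 1: ']' matches '['; pop; stack = (empty)
pos 2: push '['; stack = [
pos 3: push '('; stack = [(
pos 4: ')' matches '('; pop; stack = [
pos 5: push '{'; stack = [{
pos 6: '}' matches '{'; pop; stack = [
pos 7: push '['; stack = [[
pos 8: ']' matches '['; pop; stack = [
pos 9: ']' matches '['; pop; stack = (empty)
pos 10: push '{'; stack = {
pos 11: '}' matches '{'; pop; stack = (empty)
pos 12: push '('; stack = (
pos 13: ')' matches '('; pop; stack = (empty)
pos 14: push '('; stack = (
pos 15: ')' matches '('; pop; stack = (empty)
pos 16: saw closer ']' but stack is empty → INVALID
Verdict: unmatched closer ']' at position 16 → no

Answer: no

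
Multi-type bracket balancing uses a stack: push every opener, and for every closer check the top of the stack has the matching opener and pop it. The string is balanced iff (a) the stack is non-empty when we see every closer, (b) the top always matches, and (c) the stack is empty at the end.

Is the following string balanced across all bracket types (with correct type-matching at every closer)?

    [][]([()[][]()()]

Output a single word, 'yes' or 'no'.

Answer: no

Derivation:
pos 0: push '['; stack = [
pos 1: ']' matches '['; pop; stack = (empty)
pos 2: push '['; stack = [
pos 3: ']' matches '['; pop; stack = (empty)
pos 4: push '('; stack = (
pos 5: push '['; stack = ([
pos 6: push '('; stack = ([(
pos 7: ')' matches '('; pop; stack = ([
pos 8: push '['; stack = ([[
pos 9: ']' matches '['; pop; stack = ([
pos 10: push '['; stack = ([[
pos 11: ']' matches '['; pop; stack = ([
pos 12: push '('; stack = ([(
pos 13: ')' matches '('; pop; stack = ([
pos 14: push '('; stack = ([(
pos 15: ')' matches '('; pop; stack = ([
pos 16: ']' matches '['; pop; stack = (
end: stack still non-empty (() → INVALID
Verdict: unclosed openers at end: ( → no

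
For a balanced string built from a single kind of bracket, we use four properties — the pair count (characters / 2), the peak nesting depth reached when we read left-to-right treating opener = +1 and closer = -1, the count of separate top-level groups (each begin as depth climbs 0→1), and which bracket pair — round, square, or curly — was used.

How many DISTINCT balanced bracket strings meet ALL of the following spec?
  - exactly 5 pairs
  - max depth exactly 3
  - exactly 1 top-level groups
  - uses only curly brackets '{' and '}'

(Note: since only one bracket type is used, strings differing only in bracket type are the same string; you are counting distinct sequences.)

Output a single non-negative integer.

Answer: 7

Derivation:
Spec: pairs=5 depth=3 groups=1
Count(depth <= 3) = 8
Count(depth <= 2) = 1
Count(depth == 3) = 8 - 1 = 7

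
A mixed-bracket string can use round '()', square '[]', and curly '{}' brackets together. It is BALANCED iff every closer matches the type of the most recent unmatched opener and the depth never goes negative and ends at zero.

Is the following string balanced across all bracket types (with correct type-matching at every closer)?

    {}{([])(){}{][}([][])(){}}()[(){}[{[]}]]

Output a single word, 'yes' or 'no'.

pos 0: push '{'; stack = {
pos 1: '}' matches '{'; pop; stack = (empty)
pos 2: push '{'; stack = {
pos 3: push '('; stack = {(
pos 4: push '['; stack = {([
pos 5: ']' matches '['; pop; stack = {(
pos 6: ')' matches '('; pop; stack = {
pos 7: push '('; stack = {(
pos 8: ')' matches '('; pop; stack = {
pos 9: push '{'; stack = {{
pos 10: '}' matches '{'; pop; stack = {
pos 11: push '{'; stack = {{
pos 12: saw closer ']' but top of stack is '{' (expected '}') → INVALID
Verdict: type mismatch at position 12: ']' closes '{' → no

Answer: no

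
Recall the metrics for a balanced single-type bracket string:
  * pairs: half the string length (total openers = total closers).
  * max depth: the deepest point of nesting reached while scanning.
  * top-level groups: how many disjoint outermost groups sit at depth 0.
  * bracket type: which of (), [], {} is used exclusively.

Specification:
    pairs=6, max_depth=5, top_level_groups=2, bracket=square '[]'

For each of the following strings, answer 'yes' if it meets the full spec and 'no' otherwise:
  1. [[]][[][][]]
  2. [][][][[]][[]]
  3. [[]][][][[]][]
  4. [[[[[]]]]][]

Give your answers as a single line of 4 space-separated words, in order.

String 1 '[[]][[][][]]': depth seq [1 2 1 0 1 2 1 2 1 2 1 0]
  -> pairs=6 depth=2 groups=2 -> no
String 2 '[][][][[]][[]]': depth seq [1 0 1 0 1 0 1 2 1 0 1 2 1 0]
  -> pairs=7 depth=2 groups=5 -> no
String 3 '[[]][][][[]][]': depth seq [1 2 1 0 1 0 1 0 1 2 1 0 1 0]
  -> pairs=7 depth=2 groups=5 -> no
String 4 '[[[[[]]]]][]': depth seq [1 2 3 4 5 4 3 2 1 0 1 0]
  -> pairs=6 depth=5 groups=2 -> yes

Answer: no no no yes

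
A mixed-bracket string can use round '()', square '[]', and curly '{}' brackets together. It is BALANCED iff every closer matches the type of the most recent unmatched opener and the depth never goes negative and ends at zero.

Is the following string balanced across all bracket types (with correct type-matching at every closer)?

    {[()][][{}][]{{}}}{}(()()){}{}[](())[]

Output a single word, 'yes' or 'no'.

Answer: yes

Derivation:
pos 0: push '{'; stack = {
pos 1: push '['; stack = {[
pos 2: push '('; stack = {[(
pos 3: ')' matches '('; pop; stack = {[
pos 4: ']' matches '['; pop; stack = {
pos 5: push '['; stack = {[
pos 6: ']' matches '['; pop; stack = {
pos 7: push '['; stack = {[
pos 8: push '{'; stack = {[{
pos 9: '}' matches '{'; pop; stack = {[
pos 10: ']' matches '['; pop; stack = {
pos 11: push '['; stack = {[
pos 12: ']' matches '['; pop; stack = {
pos 13: push '{'; stack = {{
pos 14: push '{'; stack = {{{
pos 15: '}' matches '{'; pop; stack = {{
pos 16: '}' matches '{'; pop; stack = {
pos 17: '}' matches '{'; pop; stack = (empty)
pos 18: push '{'; stack = {
pos 19: '}' matches '{'; pop; stack = (empty)
pos 20: push '('; stack = (
pos 21: push '('; stack = ((
pos 22: ')' matches '('; pop; stack = (
pos 23: push '('; stack = ((
pos 24: ')' matches '('; pop; stack = (
pos 25: ')' matches '('; pop; stack = (empty)
pos 26: push '{'; stack = {
pos 27: '}' matches '{'; pop; stack = (empty)
pos 28: push '{'; stack = {
pos 29: '}' matches '{'; pop; stack = (empty)
pos 30: push '['; stack = [
pos 31: ']' matches '['; pop; stack = (empty)
pos 32: push '('; stack = (
pos 33: push '('; stack = ((
pos 34: ')' matches '('; pop; stack = (
pos 35: ')' matches '('; pop; stack = (empty)
pos 36: push '['; stack = [
pos 37: ']' matches '['; pop; stack = (empty)
end: stack empty → VALID
Verdict: properly nested → yes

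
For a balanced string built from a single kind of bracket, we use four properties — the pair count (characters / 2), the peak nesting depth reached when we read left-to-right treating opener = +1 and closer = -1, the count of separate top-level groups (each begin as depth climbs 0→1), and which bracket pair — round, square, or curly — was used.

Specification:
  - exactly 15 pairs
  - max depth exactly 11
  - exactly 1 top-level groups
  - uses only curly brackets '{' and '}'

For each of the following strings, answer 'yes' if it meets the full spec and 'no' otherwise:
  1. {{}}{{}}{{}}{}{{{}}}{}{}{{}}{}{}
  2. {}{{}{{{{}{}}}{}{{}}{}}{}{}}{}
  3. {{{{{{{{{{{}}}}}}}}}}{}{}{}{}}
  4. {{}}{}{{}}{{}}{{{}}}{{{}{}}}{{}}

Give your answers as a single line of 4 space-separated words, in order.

Answer: no no yes no

Derivation:
String 1 '{{}}{{}}{{}}{}{{{}}}{}{}{{}}{}{}': depth seq [1 2 1 0 1 2 1 0 1 2 1 0 1 0 1 2 3 2 1 0 1 0 1 0 1 2 1 0 1 0 1 0]
  -> pairs=16 depth=3 groups=10 -> no
String 2 '{}{{}{{{{}{}}}{}{{}}{}}{}{}}{}': depth seq [1 0 1 2 1 2 3 4 5 4 5 4 3 2 3 2 3 4 3 2 3 2 1 2 1 2 1 0 1 0]
  -> pairs=15 depth=5 groups=3 -> no
String 3 '{{{{{{{{{{{}}}}}}}}}}{}{}{}{}}': depth seq [1 2 3 4 5 6 7 8 9 10 11 10 9 8 7 6 5 4 3 2 1 2 1 2 1 2 1 2 1 0]
  -> pairs=15 depth=11 groups=1 -> yes
String 4 '{{}}{}{{}}{{}}{{{}}}{{{}{}}}{{}}': depth seq [1 2 1 0 1 0 1 2 1 0 1 2 1 0 1 2 3 2 1 0 1 2 3 2 3 2 1 0 1 2 1 0]
  -> pairs=16 depth=3 groups=7 -> no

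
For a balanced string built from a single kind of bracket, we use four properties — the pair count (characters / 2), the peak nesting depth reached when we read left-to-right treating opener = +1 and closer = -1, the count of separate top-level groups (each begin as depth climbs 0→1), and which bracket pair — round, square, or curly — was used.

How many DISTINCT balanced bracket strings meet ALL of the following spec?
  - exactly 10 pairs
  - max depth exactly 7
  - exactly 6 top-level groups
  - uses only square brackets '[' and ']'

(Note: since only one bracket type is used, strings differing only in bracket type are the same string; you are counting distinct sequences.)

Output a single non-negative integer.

Spec: pairs=10 depth=7 groups=6
Count(depth <= 7) = 429
Count(depth <= 6) = 429
Count(depth == 7) = 429 - 429 = 0

Answer: 0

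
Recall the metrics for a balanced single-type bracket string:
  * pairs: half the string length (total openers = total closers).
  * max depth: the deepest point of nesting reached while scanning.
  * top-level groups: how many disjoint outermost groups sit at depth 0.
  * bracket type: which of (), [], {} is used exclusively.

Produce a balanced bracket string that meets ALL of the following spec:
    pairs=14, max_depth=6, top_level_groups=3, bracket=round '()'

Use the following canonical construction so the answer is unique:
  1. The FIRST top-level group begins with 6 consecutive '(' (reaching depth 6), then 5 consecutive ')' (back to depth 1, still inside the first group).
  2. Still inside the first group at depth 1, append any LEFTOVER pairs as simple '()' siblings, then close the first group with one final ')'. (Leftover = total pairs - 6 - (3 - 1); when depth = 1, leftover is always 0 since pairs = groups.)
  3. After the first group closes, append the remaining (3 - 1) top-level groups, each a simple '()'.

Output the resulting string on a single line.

Spec: pairs=14 depth=6 groups=3
Leftover pairs = 14 - 6 - (3-1) = 6
First group: deep chain of depth 6 + 6 sibling pairs
Remaining 2 groups: simple '()' each

Answer: (((((()))))()()()()()())()()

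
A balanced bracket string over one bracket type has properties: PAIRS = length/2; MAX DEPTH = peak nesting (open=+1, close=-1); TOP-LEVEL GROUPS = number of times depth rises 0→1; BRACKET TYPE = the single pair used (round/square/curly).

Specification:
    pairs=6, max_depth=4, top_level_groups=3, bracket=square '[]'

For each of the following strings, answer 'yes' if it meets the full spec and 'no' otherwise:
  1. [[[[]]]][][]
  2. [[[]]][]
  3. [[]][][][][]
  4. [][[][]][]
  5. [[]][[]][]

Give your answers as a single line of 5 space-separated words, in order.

Answer: yes no no no no

Derivation:
String 1 '[[[[]]]][][]': depth seq [1 2 3 4 3 2 1 0 1 0 1 0]
  -> pairs=6 depth=4 groups=3 -> yes
String 2 '[[[]]][]': depth seq [1 2 3 2 1 0 1 0]
  -> pairs=4 depth=3 groups=2 -> no
String 3 '[[]][][][][]': depth seq [1 2 1 0 1 0 1 0 1 0 1 0]
  -> pairs=6 depth=2 groups=5 -> no
String 4 '[][[][]][]': depth seq [1 0 1 2 1 2 1 0 1 0]
  -> pairs=5 depth=2 groups=3 -> no
String 5 '[[]][[]][]': depth seq [1 2 1 0 1 2 1 0 1 0]
  -> pairs=5 depth=2 groups=3 -> no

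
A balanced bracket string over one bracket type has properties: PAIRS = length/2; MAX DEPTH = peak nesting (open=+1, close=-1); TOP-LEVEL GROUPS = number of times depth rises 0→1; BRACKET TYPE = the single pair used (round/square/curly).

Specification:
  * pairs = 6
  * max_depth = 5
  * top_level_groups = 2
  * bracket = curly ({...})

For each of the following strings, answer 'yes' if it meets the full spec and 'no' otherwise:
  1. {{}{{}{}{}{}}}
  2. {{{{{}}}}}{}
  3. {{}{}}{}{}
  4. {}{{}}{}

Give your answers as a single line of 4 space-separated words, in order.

String 1 '{{}{{}{}{}{}}}': depth seq [1 2 1 2 3 2 3 2 3 2 3 2 1 0]
  -> pairs=7 depth=3 groups=1 -> no
String 2 '{{{{{}}}}}{}': depth seq [1 2 3 4 5 4 3 2 1 0 1 0]
  -> pairs=6 depth=5 groups=2 -> yes
String 3 '{{}{}}{}{}': depth seq [1 2 1 2 1 0 1 0 1 0]
  -> pairs=5 depth=2 groups=3 -> no
String 4 '{}{{}}{}': depth seq [1 0 1 2 1 0 1 0]
  -> pairs=4 depth=2 groups=3 -> no

Answer: no yes no no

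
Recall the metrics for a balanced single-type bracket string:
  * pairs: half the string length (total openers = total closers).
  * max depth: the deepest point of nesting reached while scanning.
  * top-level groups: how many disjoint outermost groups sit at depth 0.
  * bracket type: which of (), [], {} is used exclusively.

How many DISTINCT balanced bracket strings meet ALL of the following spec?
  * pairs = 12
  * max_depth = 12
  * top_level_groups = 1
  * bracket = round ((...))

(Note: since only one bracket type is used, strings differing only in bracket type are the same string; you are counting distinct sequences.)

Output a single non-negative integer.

Spec: pairs=12 depth=12 groups=1
Count(depth <= 12) = 58786
Count(depth <= 11) = 58785
Count(depth == 12) = 58786 - 58785 = 1

Answer: 1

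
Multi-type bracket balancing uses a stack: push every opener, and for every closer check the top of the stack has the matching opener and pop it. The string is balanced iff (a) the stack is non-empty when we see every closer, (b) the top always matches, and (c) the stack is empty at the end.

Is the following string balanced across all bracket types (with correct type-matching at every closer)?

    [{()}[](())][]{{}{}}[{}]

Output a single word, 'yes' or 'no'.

Answer: yes

Derivation:
pos 0: push '['; stack = [
pos 1: push '{'; stack = [{
pos 2: push '('; stack = [{(
pos 3: ')' matches '('; pop; stack = [{
pos 4: '}' matches '{'; pop; stack = [
pos 5: push '['; stack = [[
pos 6: ']' matches '['; pop; stack = [
pos 7: push '('; stack = [(
pos 8: push '('; stack = [((
pos 9: ')' matches '('; pop; stack = [(
pos 10: ')' matches '('; pop; stack = [
pos 11: ']' matches '['; pop; stack = (empty)
pos 12: push '['; stack = [
pos 13: ']' matches '['; pop; stack = (empty)
pos 14: push '{'; stack = {
pos 15: push '{'; stack = {{
pos 16: '}' matches '{'; pop; stack = {
pos 17: push '{'; stack = {{
pos 18: '}' matches '{'; pop; stack = {
pos 19: '}' matches '{'; pop; stack = (empty)
pos 20: push '['; stack = [
pos 21: push '{'; stack = [{
pos 22: '}' matches '{'; pop; stack = [
pos 23: ']' matches '['; pop; stack = (empty)
end: stack empty → VALID
Verdict: properly nested → yes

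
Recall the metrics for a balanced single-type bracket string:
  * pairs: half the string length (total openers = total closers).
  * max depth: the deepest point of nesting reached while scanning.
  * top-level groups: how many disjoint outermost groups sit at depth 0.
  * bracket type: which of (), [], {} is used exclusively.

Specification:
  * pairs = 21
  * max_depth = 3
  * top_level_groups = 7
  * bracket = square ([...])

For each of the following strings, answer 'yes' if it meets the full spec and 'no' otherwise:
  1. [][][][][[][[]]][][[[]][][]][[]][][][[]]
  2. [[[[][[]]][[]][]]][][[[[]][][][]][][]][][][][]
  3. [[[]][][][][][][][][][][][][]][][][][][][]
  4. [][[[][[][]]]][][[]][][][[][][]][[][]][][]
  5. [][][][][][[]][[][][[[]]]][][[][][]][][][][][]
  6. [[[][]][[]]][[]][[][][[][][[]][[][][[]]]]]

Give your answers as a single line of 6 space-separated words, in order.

String 1 '[][][][][[][[]]][][[[]][][]][[]][][][[]]': depth seq [1 0 1 0 1 0 1 0 1 2 1 2 3 2 1 0 1 0 1 2 3 2 1 2 1 2 1 0 1 2 1 0 1 0 1 0 1 2 1 0]
  -> pairs=20 depth=3 groups=11 -> no
String 2 '[[[[][[]]][[]][]]][][[[[]][][][]][][]][][][][]': depth seq [1 2 3 4 3 4 5 4 3 2 3 4 3 2 3 2 1 0 1 0 1 2 3 4 3 2 3 2 3 2 3 2 1 2 1 2 1 0 1 0 1 0 1 0 1 0]
  -> pairs=23 depth=5 groups=7 -> no
String 3 '[[[]][][][][][][][][][][][][]][][][][][][]': depth seq [1 2 3 2 1 2 1 2 1 2 1 2 1 2 1 2 1 2 1 2 1 2 1 2 1 2 1 2 1 0 1 0 1 0 1 0 1 0 1 0 1 0]
  -> pairs=21 depth=3 groups=7 -> yes
String 4 '[][[[][[][]]]][][[]][][][[][][]][[][]][][]': depth seq [1 0 1 2 3 2 3 4 3 4 3 2 1 0 1 0 1 2 1 0 1 0 1 0 1 2 1 2 1 2 1 0 1 2 1 2 1 0 1 0 1 0]
  -> pairs=21 depth=4 groups=10 -> no
String 5 '[][][][][][[]][[][][[[]]]][][[][][]][][][][][]': depth seq [1 0 1 0 1 0 1 0 1 0 1 2 1 0 1 2 1 2 1 2 3 4 3 2 1 0 1 0 1 2 1 2 1 2 1 0 1 0 1 0 1 0 1 0 1 0]
  -> pairs=23 depth=4 groups=14 -> no
String 6 '[[[][]][[]]][[]][[][][[][][[]][[][][[]]]]]': depth seq [1 2 3 2 3 2 1 2 3 2 1 0 1 2 1 0 1 2 1 2 1 2 3 2 3 2 3 4 3 2 3 4 3 4 3 4 5 4 3 2 1 0]
  -> pairs=21 depth=5 groups=3 -> no

Answer: no no yes no no no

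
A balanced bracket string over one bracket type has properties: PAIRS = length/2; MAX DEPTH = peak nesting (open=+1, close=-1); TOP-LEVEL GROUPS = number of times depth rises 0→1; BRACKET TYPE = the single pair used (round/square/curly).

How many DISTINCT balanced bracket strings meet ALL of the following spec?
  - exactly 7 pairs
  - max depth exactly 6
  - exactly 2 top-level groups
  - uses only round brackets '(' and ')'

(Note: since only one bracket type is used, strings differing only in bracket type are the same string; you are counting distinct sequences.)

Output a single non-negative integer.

Spec: pairs=7 depth=6 groups=2
Count(depth <= 6) = 132
Count(depth <= 5) = 130
Count(depth == 6) = 132 - 130 = 2

Answer: 2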